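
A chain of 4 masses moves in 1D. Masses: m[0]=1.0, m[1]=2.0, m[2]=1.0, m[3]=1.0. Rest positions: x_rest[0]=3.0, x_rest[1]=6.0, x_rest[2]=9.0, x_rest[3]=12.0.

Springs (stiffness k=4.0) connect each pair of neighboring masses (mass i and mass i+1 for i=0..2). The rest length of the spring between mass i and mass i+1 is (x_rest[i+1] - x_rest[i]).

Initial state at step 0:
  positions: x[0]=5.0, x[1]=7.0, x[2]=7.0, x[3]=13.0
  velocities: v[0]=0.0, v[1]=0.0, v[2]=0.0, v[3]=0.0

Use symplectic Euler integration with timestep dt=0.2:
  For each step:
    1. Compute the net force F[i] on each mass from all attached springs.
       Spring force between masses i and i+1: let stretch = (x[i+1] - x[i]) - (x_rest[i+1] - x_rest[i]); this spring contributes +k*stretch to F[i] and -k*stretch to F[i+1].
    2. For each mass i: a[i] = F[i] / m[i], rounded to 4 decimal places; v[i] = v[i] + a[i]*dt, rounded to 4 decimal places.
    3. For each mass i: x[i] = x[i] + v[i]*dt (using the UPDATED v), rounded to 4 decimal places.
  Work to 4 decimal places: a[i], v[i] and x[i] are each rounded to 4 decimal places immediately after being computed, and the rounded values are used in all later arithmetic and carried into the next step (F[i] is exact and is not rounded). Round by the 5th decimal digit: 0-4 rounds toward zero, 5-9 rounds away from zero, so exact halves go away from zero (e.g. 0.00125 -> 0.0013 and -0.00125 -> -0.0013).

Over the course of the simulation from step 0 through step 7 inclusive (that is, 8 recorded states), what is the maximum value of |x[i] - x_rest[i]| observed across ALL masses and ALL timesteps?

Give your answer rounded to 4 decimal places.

Answer: 2.6497

Derivation:
Step 0: x=[5.0000 7.0000 7.0000 13.0000] v=[0.0000 0.0000 0.0000 0.0000]
Step 1: x=[4.8400 6.8400 7.9600 12.5200] v=[-0.8000 -0.8000 4.8000 -2.4000]
Step 2: x=[4.5200 6.6096 9.4704 11.7904] v=[-1.6000 -1.1520 7.5520 -3.6480]
Step 3: x=[4.0543 6.4409 10.8943 11.1696] v=[-2.3283 -0.8435 7.1194 -3.1040]
Step 4: x=[3.4905 6.4375 11.6497 10.9848] v=[-2.8190 -0.0168 3.7769 -0.9242]
Step 5: x=[2.9182 6.6154 11.4647 11.3863] v=[-2.8614 0.8893 -0.9248 2.0077]
Step 6: x=[2.4575 6.8854 10.4913 12.2804] v=[-2.3036 1.3501 -4.8670 4.4704]
Step 7: x=[2.2252 7.0897 9.2272 13.3682] v=[-1.1613 1.0213 -6.3204 5.4391]
Max displacement = 2.6497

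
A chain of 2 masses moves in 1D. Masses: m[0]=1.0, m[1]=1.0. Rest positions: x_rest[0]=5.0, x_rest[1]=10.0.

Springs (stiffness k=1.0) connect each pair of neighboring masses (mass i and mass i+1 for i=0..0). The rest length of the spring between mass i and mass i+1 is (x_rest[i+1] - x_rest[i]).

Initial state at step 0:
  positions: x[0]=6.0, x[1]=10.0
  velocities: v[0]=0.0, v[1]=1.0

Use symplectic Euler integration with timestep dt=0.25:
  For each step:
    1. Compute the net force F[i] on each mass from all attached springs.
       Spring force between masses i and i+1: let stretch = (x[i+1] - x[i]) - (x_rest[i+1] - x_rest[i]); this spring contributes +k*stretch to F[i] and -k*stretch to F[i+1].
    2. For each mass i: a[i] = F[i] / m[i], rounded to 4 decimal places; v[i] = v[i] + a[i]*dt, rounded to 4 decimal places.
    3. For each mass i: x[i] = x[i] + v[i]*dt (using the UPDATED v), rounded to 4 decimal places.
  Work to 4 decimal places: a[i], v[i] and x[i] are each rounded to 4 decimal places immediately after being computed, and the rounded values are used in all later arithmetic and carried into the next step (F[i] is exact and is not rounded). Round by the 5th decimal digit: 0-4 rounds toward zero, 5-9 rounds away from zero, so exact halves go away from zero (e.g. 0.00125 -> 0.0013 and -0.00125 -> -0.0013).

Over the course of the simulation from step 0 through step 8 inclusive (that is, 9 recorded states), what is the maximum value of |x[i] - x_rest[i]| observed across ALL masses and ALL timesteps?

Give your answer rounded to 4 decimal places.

Step 0: x=[6.0000 10.0000] v=[0.0000 1.0000]
Step 1: x=[5.9375 10.3125] v=[-0.2500 1.2500]
Step 2: x=[5.8359 10.6641] v=[-0.4063 1.4063]
Step 3: x=[5.7236 11.0264] v=[-0.4493 1.4493]
Step 4: x=[5.6302 11.3698] v=[-0.3736 1.3736]
Step 5: x=[5.5830 11.6670] v=[-0.1887 1.1887]
Step 6: x=[5.6036 11.8964] v=[0.0823 0.9177]
Step 7: x=[5.7050 12.0450] v=[0.4055 0.5945]
Step 8: x=[5.8901 12.1099] v=[0.7405 0.2595]
Max displacement = 2.1099

Answer: 2.1099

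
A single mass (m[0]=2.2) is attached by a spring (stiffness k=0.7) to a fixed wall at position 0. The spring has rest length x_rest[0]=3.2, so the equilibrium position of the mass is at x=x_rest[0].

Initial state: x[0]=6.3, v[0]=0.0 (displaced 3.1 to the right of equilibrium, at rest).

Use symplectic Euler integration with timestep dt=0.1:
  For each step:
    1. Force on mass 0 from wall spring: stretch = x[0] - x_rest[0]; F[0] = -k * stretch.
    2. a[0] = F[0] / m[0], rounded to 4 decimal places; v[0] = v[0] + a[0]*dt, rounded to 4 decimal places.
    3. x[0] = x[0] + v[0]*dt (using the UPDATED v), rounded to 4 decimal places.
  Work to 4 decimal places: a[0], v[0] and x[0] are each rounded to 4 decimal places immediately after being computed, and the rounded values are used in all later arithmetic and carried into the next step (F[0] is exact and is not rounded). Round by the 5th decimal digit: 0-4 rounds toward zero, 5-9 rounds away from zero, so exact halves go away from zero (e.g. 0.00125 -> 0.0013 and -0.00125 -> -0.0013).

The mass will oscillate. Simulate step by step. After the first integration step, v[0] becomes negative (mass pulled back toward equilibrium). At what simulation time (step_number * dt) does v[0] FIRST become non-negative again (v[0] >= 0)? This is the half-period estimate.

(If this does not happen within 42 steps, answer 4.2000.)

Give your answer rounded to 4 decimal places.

Answer: 4.2000

Derivation:
Step 0: x=[6.3000] v=[0.0000]
Step 1: x=[6.2901] v=[-0.0986]
Step 2: x=[6.2704] v=[-0.1969]
Step 3: x=[6.2409] v=[-0.2946]
Step 4: x=[6.2018] v=[-0.3914]
Step 5: x=[6.1531] v=[-0.4869]
Step 6: x=[6.0950] v=[-0.5809]
Step 7: x=[6.0277] v=[-0.6730]
Step 8: x=[5.9514] v=[-0.7630]
Step 9: x=[5.8664] v=[-0.8505]
Step 10: x=[5.7729] v=[-0.9353]
Step 11: x=[5.6712] v=[-1.0172]
Step 12: x=[5.5616] v=[-1.0958]
Step 13: x=[5.4445] v=[-1.1709]
Step 14: x=[5.3203] v=[-1.2423]
Step 15: x=[5.1893] v=[-1.3098]
Step 16: x=[5.0520] v=[-1.3731]
Step 17: x=[4.9088] v=[-1.4320]
Step 18: x=[4.7602] v=[-1.4864]
Step 19: x=[4.6066] v=[-1.5360]
Step 20: x=[4.4485] v=[-1.5808]
Step 21: x=[4.2865] v=[-1.6205]
Step 22: x=[4.1210] v=[-1.6551]
Step 23: x=[3.9526] v=[-1.6844]
Step 24: x=[3.7818] v=[-1.7084]
Step 25: x=[3.6091] v=[-1.7269]
Step 26: x=[3.4351] v=[-1.7399]
Step 27: x=[3.2604] v=[-1.7474]
Step 28: x=[3.0855] v=[-1.7493]
Step 29: x=[2.9109] v=[-1.7457]
Step 30: x=[2.7373] v=[-1.7365]
Step 31: x=[2.5651] v=[-1.7218]
Step 32: x=[2.3949] v=[-1.7016]
Step 33: x=[2.2273] v=[-1.6760]
Step 34: x=[2.0628] v=[-1.6451]
Step 35: x=[1.9019] v=[-1.6089]
Step 36: x=[1.7451] v=[-1.5676]
Step 37: x=[1.5930] v=[-1.5213]
Step 38: x=[1.4460] v=[-1.4702]
Step 39: x=[1.3046] v=[-1.4144]
Step 40: x=[1.1692] v=[-1.3541]
Step 41: x=[1.0403] v=[-1.2895]
Step 42: x=[0.9182] v=[-1.2208]
v[0] did not become non-negative within 42 steps; using fallback time=4.2000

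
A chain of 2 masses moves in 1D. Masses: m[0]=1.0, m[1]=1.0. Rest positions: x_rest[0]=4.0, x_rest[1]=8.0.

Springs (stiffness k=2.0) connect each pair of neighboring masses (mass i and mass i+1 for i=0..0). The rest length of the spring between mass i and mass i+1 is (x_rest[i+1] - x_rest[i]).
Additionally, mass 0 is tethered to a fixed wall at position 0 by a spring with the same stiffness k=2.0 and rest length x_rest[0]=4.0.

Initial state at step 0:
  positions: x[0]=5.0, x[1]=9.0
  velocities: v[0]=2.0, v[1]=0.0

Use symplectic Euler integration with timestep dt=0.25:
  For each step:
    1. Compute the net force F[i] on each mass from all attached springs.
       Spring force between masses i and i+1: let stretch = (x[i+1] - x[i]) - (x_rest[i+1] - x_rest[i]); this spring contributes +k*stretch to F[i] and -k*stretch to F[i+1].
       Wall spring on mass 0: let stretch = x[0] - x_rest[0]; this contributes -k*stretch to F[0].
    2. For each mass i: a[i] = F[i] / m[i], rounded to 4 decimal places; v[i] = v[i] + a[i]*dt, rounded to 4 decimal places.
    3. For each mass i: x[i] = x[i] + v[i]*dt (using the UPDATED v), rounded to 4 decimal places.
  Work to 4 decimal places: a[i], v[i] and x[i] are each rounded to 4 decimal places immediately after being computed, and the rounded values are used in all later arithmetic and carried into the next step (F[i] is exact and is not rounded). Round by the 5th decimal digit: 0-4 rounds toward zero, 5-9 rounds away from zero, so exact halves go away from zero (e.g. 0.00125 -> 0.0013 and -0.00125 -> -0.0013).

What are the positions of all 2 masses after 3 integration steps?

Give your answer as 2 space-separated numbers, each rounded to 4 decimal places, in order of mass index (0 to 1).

Answer: 5.4356 9.1543

Derivation:
Step 0: x=[5.0000 9.0000] v=[2.0000 0.0000]
Step 1: x=[5.3750 9.0000] v=[1.5000 0.0000]
Step 2: x=[5.5313 9.0469] v=[0.6250 0.1875]
Step 3: x=[5.4356 9.1543] v=[-0.3829 0.4297]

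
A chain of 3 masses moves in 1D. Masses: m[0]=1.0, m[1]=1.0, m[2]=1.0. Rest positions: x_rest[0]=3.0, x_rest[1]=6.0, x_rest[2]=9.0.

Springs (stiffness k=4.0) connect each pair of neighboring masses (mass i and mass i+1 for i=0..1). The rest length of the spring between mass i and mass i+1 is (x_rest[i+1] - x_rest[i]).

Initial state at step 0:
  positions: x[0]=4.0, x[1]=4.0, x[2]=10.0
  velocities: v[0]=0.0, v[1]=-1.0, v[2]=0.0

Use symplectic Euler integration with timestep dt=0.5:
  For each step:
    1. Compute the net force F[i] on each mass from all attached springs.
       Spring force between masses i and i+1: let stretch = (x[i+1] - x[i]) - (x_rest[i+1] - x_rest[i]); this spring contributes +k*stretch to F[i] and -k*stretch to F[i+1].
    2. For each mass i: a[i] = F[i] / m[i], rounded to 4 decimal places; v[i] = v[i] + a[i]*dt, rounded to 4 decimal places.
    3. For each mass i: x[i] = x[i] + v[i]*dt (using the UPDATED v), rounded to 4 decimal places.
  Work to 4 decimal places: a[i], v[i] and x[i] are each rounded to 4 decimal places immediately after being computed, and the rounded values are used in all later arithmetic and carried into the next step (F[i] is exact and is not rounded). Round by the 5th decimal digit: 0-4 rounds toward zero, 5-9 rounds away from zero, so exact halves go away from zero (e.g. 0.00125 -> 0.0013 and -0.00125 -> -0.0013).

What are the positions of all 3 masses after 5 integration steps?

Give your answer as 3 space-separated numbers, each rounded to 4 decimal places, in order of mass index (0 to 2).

Answer: 3.0000 3.5000 9.0000

Derivation:
Step 0: x=[4.0000 4.0000 10.0000] v=[0.0000 -1.0000 0.0000]
Step 1: x=[1.0000 9.5000 7.0000] v=[-6.0000 11.0000 -6.0000]
Step 2: x=[3.5000 4.0000 9.5000] v=[5.0000 -11.0000 5.0000]
Step 3: x=[3.5000 3.5000 9.5000] v=[0.0000 -1.0000 0.0000]
Step 4: x=[0.5000 9.0000 6.5000] v=[-6.0000 11.0000 -6.0000]
Step 5: x=[3.0000 3.5000 9.0000] v=[5.0000 -11.0000 5.0000]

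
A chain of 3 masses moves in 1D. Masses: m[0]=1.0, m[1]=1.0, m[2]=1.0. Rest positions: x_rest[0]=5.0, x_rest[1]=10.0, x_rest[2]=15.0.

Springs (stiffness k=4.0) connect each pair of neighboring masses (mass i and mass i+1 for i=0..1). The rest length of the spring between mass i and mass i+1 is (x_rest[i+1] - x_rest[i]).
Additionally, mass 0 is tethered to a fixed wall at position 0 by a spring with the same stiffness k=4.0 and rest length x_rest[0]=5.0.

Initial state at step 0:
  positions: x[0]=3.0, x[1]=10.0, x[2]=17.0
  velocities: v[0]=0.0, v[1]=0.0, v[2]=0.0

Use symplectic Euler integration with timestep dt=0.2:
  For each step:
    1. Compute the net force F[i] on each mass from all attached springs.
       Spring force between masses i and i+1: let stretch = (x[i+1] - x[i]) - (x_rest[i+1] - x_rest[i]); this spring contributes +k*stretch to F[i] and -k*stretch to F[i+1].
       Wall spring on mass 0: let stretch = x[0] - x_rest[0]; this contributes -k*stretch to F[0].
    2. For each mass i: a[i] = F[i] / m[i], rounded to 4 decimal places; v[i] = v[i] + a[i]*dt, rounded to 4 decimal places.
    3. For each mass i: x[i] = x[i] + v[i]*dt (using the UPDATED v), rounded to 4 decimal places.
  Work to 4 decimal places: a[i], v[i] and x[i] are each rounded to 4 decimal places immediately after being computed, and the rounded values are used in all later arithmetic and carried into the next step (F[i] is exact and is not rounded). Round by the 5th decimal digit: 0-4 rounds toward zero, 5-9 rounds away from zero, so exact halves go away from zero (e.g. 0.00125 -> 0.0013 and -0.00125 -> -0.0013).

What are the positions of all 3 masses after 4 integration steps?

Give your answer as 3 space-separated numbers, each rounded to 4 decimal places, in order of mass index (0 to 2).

Answer: 6.8139 10.5062 14.5614

Derivation:
Step 0: x=[3.0000 10.0000 17.0000] v=[0.0000 0.0000 0.0000]
Step 1: x=[3.6400 10.0000 16.6800] v=[3.2000 0.0000 -1.6000]
Step 2: x=[4.7152 10.0512 16.0912] v=[5.3760 0.2560 -2.9440]
Step 3: x=[5.8897 10.2150 15.3360] v=[5.8726 0.8192 -3.7760]
Step 4: x=[6.8139 10.5062 14.5614] v=[4.6211 1.4558 -3.8728]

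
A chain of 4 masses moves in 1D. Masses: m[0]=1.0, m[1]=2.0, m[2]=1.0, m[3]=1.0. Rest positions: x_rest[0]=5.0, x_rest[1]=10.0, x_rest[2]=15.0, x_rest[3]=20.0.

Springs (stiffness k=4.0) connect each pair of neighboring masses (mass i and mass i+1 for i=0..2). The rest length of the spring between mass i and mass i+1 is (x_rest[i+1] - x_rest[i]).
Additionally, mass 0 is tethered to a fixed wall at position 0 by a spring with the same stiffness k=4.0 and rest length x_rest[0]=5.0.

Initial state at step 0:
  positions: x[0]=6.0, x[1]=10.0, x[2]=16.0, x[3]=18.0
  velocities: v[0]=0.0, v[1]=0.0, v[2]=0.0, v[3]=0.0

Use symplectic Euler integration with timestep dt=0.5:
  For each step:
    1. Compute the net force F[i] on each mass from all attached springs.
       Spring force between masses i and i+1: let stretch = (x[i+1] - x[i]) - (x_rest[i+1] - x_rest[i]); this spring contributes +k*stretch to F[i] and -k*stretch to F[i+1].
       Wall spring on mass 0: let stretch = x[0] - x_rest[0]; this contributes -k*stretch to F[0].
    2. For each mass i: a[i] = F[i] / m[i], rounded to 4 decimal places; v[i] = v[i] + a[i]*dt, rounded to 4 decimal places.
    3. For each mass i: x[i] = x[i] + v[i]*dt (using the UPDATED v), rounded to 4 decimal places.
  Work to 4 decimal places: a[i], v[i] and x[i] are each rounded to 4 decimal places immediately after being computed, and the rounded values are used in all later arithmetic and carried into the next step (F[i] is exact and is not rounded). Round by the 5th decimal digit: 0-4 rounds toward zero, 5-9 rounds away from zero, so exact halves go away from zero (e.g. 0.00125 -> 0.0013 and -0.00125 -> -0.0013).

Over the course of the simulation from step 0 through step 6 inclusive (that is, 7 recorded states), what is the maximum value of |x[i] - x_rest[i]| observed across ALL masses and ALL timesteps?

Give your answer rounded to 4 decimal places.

Answer: 3.0000

Derivation:
Step 0: x=[6.0000 10.0000 16.0000 18.0000] v=[0.0000 0.0000 0.0000 0.0000]
Step 1: x=[4.0000 11.0000 12.0000 21.0000] v=[-4.0000 2.0000 -8.0000 6.0000]
Step 2: x=[5.0000 9.0000 16.0000 20.0000] v=[2.0000 -4.0000 8.0000 -2.0000]
Step 3: x=[5.0000 8.5000 17.0000 20.0000] v=[0.0000 -1.0000 2.0000 0.0000]
Step 4: x=[3.5000 10.5000 12.5000 22.0000] v=[-3.0000 4.0000 -9.0000 4.0000]
Step 5: x=[5.5000 10.0000 15.5000 19.5000] v=[4.0000 -1.0000 6.0000 -5.0000]
Step 6: x=[6.5000 10.0000 17.0000 18.0000] v=[2.0000 0.0000 3.0000 -3.0000]
Max displacement = 3.0000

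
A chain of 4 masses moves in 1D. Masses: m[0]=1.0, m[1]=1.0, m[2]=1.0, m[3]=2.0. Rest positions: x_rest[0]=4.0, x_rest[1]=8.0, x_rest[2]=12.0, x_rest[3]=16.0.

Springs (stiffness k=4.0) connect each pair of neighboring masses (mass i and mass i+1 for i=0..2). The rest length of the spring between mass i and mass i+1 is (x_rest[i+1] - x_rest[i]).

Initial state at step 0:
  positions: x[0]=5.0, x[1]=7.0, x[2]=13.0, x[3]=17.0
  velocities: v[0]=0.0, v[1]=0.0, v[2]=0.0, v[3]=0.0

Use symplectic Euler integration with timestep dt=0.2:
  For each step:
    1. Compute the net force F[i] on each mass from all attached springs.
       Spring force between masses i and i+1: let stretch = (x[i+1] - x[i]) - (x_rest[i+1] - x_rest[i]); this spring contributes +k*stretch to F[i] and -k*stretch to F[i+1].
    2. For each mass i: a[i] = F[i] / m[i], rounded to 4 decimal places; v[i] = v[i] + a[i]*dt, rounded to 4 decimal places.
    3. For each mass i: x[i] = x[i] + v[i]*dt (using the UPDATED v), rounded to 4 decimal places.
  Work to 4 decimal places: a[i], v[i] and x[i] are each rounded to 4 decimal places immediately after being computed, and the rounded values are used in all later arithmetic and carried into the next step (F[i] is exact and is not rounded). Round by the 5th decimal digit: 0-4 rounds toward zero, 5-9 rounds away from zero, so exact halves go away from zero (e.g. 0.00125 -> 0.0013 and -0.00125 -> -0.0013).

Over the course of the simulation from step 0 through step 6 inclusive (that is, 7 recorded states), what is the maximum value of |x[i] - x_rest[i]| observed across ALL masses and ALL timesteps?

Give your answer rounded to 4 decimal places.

Step 0: x=[5.0000 7.0000 13.0000 17.0000] v=[0.0000 0.0000 0.0000 0.0000]
Step 1: x=[4.6800 7.6400 12.6800 17.0000] v=[-1.6000 3.2000 -1.6000 0.0000]
Step 2: x=[4.1936 8.6128 12.2448 16.9744] v=[-2.4320 4.8640 -2.1760 -0.1280]
Step 3: x=[3.7743 9.4596 11.9852 16.8904] v=[-2.0966 4.2342 -1.2979 -0.4198]
Step 4: x=[3.6246 9.8009 12.1064 16.7340] v=[-0.7484 1.7064 0.6058 -0.7819]
Step 5: x=[3.8231 9.5229 12.5991 16.5274] v=[0.9926 -1.3902 2.4635 -1.0329]
Step 6: x=[4.2936 8.8251 13.2281 16.3266] v=[2.3524 -3.4891 3.1452 -1.0042]
Max displacement = 1.8009

Answer: 1.8009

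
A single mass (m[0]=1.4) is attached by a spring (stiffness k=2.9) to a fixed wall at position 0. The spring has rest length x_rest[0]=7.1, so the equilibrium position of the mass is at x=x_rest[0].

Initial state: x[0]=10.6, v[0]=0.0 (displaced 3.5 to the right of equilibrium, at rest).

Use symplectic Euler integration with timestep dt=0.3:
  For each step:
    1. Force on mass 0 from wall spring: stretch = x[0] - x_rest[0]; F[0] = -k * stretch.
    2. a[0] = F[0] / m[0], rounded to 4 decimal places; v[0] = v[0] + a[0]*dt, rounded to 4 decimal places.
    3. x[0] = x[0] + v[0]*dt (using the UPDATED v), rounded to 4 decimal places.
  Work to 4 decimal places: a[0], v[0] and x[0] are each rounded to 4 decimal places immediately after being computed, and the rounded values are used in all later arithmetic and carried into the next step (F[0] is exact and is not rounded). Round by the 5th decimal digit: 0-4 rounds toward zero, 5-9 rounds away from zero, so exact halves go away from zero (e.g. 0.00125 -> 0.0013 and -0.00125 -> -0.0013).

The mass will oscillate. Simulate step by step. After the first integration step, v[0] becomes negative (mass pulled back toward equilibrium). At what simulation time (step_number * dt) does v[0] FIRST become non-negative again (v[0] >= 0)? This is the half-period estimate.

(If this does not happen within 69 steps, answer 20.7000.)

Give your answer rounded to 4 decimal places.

Step 0: x=[10.6000] v=[0.0000]
Step 1: x=[9.9475] v=[-2.1750]
Step 2: x=[8.7642] v=[-3.9445]
Step 3: x=[7.2706] v=[-4.9787]
Step 4: x=[5.7452] v=[-5.0847]
Step 5: x=[4.4724] v=[-4.2428]
Step 6: x=[3.6894] v=[-2.6099]
Step 7: x=[3.5423] v=[-0.4905]
Step 8: x=[4.0584] v=[1.7204]
First v>=0 after going negative at step 8, time=2.4000

Answer: 2.4000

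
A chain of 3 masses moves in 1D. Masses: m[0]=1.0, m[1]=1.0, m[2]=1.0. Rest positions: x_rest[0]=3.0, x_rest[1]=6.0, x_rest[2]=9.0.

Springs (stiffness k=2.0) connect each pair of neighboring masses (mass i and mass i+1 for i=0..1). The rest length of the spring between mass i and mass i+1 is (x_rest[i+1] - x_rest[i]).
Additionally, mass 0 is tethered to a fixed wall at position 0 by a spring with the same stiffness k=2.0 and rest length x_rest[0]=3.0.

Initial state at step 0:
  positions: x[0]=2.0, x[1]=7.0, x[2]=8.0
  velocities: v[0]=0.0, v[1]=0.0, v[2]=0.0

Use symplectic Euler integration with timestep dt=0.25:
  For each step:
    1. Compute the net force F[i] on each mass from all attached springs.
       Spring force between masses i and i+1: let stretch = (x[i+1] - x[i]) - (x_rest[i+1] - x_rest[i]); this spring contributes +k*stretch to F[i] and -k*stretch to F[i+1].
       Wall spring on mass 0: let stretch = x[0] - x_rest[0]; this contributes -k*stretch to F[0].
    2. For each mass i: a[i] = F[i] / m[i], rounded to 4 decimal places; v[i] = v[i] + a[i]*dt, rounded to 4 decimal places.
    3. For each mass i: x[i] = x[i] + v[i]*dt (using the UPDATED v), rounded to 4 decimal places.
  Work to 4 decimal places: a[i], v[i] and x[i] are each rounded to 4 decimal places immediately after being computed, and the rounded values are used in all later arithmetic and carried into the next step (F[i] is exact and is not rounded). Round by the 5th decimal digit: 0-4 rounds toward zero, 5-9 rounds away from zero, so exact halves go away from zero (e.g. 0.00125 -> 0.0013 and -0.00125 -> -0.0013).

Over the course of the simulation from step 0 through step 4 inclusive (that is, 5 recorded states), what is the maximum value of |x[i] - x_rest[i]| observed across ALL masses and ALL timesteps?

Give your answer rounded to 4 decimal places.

Step 0: x=[2.0000 7.0000 8.0000] v=[0.0000 0.0000 0.0000]
Step 1: x=[2.3750 6.5000 8.2500] v=[1.5000 -2.0000 1.0000]
Step 2: x=[2.9688 5.7031 8.6563] v=[2.3750 -3.1875 1.6250]
Step 3: x=[3.5333 4.9336 9.0684] v=[2.2578 -3.0781 1.6484]
Step 4: x=[3.8311 4.5059 9.3387] v=[1.1913 -1.7109 1.0810]
Max displacement = 1.4941

Answer: 1.4941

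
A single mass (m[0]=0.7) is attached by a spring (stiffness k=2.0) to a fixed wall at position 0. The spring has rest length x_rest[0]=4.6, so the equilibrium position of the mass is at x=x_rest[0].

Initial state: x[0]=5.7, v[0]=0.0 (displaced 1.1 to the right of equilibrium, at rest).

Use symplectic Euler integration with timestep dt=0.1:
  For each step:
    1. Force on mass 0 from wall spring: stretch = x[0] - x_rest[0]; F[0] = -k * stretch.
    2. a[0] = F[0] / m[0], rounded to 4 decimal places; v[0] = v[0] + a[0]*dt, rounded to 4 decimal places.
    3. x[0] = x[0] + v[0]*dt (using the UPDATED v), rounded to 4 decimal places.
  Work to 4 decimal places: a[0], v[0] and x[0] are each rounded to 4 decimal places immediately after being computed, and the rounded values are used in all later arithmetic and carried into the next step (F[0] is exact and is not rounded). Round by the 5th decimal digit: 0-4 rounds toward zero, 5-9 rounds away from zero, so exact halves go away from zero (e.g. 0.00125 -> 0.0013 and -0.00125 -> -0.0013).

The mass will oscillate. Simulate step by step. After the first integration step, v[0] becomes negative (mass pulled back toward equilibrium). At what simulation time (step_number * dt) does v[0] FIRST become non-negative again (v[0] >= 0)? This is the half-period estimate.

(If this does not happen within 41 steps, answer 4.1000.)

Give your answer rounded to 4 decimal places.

Answer: 1.9000

Derivation:
Step 0: x=[5.7000] v=[0.0000]
Step 1: x=[5.6686] v=[-0.3143]
Step 2: x=[5.6066] v=[-0.6196]
Step 3: x=[5.5159] v=[-0.9072]
Step 4: x=[5.3990] v=[-1.1689]
Step 5: x=[5.2593] v=[-1.3972]
Step 6: x=[5.1007] v=[-1.5856]
Step 7: x=[4.9278] v=[-1.7287]
Step 8: x=[4.7456] v=[-1.8224]
Step 9: x=[4.5592] v=[-1.8640]
Step 10: x=[4.3740] v=[-1.8523]
Step 11: x=[4.1952] v=[-1.7877]
Step 12: x=[4.0280] v=[-1.6720]
Step 13: x=[3.8771] v=[-1.5086]
Step 14: x=[3.7469] v=[-1.3021]
Step 15: x=[3.6411] v=[-1.0584]
Step 16: x=[3.5627] v=[-0.7844]
Step 17: x=[3.5139] v=[-0.4880]
Step 18: x=[3.4961] v=[-0.1777]
Step 19: x=[3.5099] v=[0.1377]
First v>=0 after going negative at step 19, time=1.9000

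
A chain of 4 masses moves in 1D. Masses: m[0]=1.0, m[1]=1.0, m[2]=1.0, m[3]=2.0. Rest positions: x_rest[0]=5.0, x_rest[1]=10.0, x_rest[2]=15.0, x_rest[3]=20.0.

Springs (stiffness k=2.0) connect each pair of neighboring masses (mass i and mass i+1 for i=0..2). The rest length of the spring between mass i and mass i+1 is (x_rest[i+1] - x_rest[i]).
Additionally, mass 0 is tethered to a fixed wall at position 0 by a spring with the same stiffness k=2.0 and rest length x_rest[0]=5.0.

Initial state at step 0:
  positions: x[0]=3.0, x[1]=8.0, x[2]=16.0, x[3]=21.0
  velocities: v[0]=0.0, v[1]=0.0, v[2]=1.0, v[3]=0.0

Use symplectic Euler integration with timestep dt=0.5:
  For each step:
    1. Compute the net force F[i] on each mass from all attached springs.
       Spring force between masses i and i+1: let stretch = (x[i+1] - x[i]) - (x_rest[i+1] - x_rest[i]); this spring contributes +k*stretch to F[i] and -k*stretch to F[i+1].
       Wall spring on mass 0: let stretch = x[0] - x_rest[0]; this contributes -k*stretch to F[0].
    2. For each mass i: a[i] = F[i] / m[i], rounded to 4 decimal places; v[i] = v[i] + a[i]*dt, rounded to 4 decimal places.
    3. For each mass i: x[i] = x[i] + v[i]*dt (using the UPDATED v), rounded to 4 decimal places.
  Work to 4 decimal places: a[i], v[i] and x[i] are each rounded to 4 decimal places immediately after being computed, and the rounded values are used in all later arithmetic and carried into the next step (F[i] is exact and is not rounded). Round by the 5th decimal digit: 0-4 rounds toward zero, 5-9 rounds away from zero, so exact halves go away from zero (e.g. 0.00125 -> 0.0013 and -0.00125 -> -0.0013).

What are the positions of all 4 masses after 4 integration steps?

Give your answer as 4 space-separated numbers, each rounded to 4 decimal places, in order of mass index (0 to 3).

Answer: 7.2500 11.6875 16.6875 19.5000

Derivation:
Step 0: x=[3.0000 8.0000 16.0000 21.0000] v=[0.0000 0.0000 1.0000 0.0000]
Step 1: x=[4.0000 9.5000 15.0000 21.0000] v=[2.0000 3.0000 -2.0000 0.0000]
Step 2: x=[5.7500 11.0000 14.2500 20.7500] v=[3.5000 3.0000 -1.5000 -0.5000]
Step 3: x=[7.2500 11.5000 15.1250 20.1250] v=[3.0000 1.0000 1.7500 -1.2500]
Step 4: x=[7.2500 11.6875 16.6875 19.5000] v=[0.0000 0.3750 3.1250 -1.2500]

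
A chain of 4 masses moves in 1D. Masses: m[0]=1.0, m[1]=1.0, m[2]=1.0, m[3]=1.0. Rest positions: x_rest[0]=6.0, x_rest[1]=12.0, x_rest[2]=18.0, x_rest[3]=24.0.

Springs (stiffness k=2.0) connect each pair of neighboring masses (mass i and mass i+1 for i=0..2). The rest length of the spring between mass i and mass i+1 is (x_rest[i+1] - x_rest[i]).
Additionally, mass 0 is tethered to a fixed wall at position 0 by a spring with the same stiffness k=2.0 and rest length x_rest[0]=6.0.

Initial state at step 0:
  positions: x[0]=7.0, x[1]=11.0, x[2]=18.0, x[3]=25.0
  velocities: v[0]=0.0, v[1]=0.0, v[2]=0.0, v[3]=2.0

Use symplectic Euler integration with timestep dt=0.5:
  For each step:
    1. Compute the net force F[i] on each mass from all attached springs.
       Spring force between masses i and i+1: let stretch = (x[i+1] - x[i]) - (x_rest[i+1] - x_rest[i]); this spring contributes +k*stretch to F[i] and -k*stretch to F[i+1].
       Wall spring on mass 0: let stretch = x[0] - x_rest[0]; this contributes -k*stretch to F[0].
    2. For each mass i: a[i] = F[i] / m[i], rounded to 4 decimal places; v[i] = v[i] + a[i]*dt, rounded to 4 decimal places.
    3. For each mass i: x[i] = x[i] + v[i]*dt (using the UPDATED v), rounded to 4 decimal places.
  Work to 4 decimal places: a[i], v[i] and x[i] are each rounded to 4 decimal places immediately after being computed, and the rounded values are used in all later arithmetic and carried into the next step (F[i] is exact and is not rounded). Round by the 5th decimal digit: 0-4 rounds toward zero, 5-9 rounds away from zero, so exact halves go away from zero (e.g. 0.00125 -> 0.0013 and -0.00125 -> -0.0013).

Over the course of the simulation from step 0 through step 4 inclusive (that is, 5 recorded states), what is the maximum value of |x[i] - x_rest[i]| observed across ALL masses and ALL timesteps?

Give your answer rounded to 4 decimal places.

Step 0: x=[7.0000 11.0000 18.0000 25.0000] v=[0.0000 0.0000 0.0000 2.0000]
Step 1: x=[5.5000 12.5000 18.0000 25.5000] v=[-3.0000 3.0000 0.0000 1.0000]
Step 2: x=[4.7500 13.2500 19.0000 25.2500] v=[-1.5000 1.5000 2.0000 -0.5000]
Step 3: x=[5.8750 12.6250 20.2500 24.8750] v=[2.2500 -1.2500 2.5000 -0.7500]
Step 4: x=[7.4375 12.4375 20.0000 25.1875] v=[3.1250 -0.3750 -0.5000 0.6250]
Max displacement = 2.2500

Answer: 2.2500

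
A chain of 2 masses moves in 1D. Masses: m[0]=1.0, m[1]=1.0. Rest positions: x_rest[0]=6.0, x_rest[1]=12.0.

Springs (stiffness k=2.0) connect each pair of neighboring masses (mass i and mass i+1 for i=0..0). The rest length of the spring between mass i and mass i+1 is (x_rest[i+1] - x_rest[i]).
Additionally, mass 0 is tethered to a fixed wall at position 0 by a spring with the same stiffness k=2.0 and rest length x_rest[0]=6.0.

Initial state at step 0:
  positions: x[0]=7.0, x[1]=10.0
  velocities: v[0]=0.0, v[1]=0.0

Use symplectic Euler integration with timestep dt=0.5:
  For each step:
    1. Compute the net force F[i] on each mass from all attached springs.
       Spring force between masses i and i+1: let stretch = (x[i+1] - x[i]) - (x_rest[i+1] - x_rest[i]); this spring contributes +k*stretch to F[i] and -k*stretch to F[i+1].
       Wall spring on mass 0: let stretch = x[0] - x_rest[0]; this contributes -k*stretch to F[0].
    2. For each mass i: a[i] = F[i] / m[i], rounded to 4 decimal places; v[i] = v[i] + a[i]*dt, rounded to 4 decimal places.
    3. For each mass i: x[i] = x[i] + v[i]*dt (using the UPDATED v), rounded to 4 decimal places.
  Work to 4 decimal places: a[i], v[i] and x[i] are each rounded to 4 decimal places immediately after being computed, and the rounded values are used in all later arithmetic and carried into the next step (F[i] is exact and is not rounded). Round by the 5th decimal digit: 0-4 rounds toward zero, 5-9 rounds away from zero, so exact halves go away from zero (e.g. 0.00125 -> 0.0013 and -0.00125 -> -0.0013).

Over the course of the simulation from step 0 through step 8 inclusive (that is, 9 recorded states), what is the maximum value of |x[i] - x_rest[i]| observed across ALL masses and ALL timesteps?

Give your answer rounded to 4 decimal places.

Answer: 2.2813

Derivation:
Step 0: x=[7.0000 10.0000] v=[0.0000 0.0000]
Step 1: x=[5.0000 11.5000] v=[-4.0000 3.0000]
Step 2: x=[3.7500 12.7500] v=[-2.5000 2.5000]
Step 3: x=[5.1250 12.5000] v=[2.7500 -0.5000]
Step 4: x=[7.6250 11.5625] v=[5.0000 -1.8750]
Step 5: x=[8.2813 11.6563] v=[1.3125 0.1875]
Step 6: x=[6.4844 13.0626] v=[-3.5938 2.8125]
Step 7: x=[4.7344 14.1798] v=[-3.5000 2.2343]
Step 8: x=[5.3399 13.5743] v=[1.2110 -1.2111]
Max displacement = 2.2813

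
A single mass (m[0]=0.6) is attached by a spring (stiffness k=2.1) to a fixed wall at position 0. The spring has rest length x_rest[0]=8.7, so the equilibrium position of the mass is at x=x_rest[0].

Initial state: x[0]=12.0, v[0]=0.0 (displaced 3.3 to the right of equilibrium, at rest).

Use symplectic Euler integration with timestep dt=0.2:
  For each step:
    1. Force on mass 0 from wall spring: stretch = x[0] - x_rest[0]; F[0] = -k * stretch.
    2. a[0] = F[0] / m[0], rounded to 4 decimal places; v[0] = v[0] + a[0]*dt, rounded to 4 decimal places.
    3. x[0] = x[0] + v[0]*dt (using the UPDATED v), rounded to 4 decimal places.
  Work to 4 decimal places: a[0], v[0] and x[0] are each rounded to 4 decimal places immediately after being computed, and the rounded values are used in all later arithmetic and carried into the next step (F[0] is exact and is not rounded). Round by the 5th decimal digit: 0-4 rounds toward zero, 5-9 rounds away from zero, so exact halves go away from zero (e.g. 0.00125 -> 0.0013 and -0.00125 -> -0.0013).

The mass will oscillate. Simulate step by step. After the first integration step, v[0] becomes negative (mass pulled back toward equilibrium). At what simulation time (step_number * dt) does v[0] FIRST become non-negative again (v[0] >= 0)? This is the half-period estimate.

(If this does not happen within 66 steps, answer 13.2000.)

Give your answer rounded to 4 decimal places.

Answer: 1.8000

Derivation:
Step 0: x=[12.0000] v=[0.0000]
Step 1: x=[11.5380] v=[-2.3100]
Step 2: x=[10.6787] v=[-4.2966]
Step 3: x=[9.5424] v=[-5.6817]
Step 4: x=[8.2881] v=[-6.2714]
Step 5: x=[7.0915] v=[-5.9831]
Step 6: x=[6.1201] v=[-4.8571]
Step 7: x=[5.5099] v=[-3.0512]
Step 8: x=[5.3463] v=[-0.8181]
Step 9: x=[5.6522] v=[1.5295]
First v>=0 after going negative at step 9, time=1.8000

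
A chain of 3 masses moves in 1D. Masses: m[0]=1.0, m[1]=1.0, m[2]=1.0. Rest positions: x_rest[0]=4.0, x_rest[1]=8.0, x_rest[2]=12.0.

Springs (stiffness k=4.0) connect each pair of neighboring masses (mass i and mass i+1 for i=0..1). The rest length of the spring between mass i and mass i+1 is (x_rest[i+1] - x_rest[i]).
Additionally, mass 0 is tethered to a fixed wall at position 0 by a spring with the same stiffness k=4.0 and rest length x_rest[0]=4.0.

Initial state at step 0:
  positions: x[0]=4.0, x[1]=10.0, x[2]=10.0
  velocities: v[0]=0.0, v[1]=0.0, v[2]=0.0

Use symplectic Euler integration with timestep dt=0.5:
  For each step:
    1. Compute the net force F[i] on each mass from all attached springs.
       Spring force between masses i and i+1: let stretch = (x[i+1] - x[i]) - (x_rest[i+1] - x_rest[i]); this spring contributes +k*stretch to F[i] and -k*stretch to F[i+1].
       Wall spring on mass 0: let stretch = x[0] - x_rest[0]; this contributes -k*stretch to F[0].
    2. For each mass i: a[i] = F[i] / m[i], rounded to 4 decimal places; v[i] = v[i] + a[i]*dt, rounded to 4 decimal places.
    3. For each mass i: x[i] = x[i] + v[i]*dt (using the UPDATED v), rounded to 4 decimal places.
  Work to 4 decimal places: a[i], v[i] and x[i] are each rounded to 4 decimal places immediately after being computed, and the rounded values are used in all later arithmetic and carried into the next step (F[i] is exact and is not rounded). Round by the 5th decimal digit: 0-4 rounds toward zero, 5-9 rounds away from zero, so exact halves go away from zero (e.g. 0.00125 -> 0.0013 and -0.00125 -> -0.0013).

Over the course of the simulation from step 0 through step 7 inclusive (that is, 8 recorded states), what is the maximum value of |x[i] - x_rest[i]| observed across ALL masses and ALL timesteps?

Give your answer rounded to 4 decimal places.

Step 0: x=[4.0000 10.0000 10.0000] v=[0.0000 0.0000 0.0000]
Step 1: x=[6.0000 4.0000 14.0000] v=[4.0000 -12.0000 8.0000]
Step 2: x=[0.0000 10.0000 12.0000] v=[-12.0000 12.0000 -4.0000]
Step 3: x=[4.0000 8.0000 12.0000] v=[8.0000 -4.0000 0.0000]
Step 4: x=[8.0000 6.0000 12.0000] v=[8.0000 -4.0000 0.0000]
Step 5: x=[2.0000 12.0000 10.0000] v=[-12.0000 12.0000 -4.0000]
Step 6: x=[4.0000 6.0000 14.0000] v=[4.0000 -12.0000 8.0000]
Step 7: x=[4.0000 6.0000 14.0000] v=[0.0000 0.0000 0.0000]
Max displacement = 4.0000

Answer: 4.0000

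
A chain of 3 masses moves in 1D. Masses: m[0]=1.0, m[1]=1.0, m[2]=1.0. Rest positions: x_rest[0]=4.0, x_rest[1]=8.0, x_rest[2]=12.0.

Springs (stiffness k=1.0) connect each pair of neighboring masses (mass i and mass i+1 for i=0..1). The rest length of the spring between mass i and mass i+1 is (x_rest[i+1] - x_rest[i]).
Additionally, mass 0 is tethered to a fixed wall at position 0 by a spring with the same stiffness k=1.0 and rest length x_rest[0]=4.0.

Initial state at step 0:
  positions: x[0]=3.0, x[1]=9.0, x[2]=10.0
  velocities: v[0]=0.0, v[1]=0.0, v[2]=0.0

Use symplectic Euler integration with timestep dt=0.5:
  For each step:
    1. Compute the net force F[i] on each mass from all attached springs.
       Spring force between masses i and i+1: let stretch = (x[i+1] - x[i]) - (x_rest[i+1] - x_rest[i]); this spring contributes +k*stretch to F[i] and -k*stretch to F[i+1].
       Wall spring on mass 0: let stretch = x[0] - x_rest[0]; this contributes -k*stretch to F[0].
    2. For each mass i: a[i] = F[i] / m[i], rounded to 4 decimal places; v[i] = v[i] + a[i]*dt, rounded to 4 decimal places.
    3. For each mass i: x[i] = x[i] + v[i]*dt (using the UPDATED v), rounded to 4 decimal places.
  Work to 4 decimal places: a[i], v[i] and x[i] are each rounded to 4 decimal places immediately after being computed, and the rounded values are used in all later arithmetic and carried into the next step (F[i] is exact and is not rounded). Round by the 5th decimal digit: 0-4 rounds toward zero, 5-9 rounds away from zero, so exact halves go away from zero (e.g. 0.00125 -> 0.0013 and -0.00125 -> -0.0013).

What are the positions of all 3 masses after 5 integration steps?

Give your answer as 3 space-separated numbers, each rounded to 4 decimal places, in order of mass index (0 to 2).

Step 0: x=[3.0000 9.0000 10.0000] v=[0.0000 0.0000 0.0000]
Step 1: x=[3.7500 7.7500 10.7500] v=[1.5000 -2.5000 1.5000]
Step 2: x=[4.5625 6.2500 11.7500] v=[1.6250 -3.0000 2.0000]
Step 3: x=[4.6563 5.7031 12.3750] v=[0.1875 -1.0938 1.2500]
Step 4: x=[3.8477 6.5625 12.3320] v=[-1.6173 1.7188 -0.0860]
Step 5: x=[2.7558 8.1856 11.8466] v=[-2.1838 3.2462 -0.9708]

Answer: 2.7558 8.1856 11.8466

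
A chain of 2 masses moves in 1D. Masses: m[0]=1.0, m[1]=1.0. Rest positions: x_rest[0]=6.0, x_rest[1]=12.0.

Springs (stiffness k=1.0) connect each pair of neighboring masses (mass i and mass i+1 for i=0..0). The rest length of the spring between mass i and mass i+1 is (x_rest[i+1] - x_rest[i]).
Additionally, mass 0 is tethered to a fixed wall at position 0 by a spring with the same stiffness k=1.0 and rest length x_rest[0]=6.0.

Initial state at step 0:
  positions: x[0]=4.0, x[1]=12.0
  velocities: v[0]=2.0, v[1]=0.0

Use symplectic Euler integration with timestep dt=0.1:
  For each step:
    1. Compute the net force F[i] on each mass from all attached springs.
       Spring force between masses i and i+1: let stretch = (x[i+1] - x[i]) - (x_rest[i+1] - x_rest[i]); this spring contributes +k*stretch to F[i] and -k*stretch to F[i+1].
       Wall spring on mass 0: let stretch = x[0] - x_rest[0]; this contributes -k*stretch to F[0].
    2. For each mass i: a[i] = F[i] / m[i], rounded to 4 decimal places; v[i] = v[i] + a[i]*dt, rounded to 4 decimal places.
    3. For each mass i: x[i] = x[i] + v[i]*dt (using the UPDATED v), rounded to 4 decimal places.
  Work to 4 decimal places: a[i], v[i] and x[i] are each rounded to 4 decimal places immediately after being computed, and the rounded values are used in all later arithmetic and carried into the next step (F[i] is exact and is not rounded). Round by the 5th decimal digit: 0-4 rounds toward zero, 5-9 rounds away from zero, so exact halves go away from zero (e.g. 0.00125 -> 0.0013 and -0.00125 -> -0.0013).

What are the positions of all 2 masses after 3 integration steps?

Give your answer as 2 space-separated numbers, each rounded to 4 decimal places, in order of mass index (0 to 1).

Answer: 4.8191 11.8909

Derivation:
Step 0: x=[4.0000 12.0000] v=[2.0000 0.0000]
Step 1: x=[4.2400 11.9800] v=[2.4000 -0.2000]
Step 2: x=[4.5150 11.9426] v=[2.7500 -0.3740]
Step 3: x=[4.8191 11.8909] v=[3.0413 -0.5168]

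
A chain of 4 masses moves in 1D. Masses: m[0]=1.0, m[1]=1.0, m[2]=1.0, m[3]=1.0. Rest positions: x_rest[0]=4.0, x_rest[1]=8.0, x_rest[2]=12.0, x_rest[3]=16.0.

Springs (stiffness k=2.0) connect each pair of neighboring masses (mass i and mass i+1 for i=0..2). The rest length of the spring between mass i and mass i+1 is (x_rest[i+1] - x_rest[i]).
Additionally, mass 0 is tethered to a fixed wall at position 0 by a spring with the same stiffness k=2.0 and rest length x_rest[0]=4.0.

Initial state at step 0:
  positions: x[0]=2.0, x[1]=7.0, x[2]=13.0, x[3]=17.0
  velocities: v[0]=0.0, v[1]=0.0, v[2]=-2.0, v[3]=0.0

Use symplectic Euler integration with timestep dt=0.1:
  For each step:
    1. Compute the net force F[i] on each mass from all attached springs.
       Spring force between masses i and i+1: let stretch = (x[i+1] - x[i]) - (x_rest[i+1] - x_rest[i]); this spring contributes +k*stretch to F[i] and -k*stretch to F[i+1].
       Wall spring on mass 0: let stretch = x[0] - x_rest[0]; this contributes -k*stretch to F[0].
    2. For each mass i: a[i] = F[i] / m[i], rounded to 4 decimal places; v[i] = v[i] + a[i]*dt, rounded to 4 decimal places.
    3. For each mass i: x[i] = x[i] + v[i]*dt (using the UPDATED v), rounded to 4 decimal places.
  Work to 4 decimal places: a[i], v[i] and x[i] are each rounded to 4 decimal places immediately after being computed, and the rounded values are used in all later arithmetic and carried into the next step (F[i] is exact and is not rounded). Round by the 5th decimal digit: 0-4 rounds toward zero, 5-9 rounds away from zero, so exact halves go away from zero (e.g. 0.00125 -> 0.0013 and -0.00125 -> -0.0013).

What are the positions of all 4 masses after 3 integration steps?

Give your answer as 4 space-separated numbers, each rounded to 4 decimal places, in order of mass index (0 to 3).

Answer: 2.3500 7.1023 12.2014 16.9803

Derivation:
Step 0: x=[2.0000 7.0000 13.0000 17.0000] v=[0.0000 0.0000 -2.0000 0.0000]
Step 1: x=[2.0600 7.0200 12.7600 17.0000] v=[0.6000 0.2000 -2.4000 0.0000]
Step 2: x=[2.1780 7.0556 12.4900 16.9952] v=[1.1800 0.3560 -2.7000 -0.0480]
Step 3: x=[2.3500 7.1023 12.2014 16.9803] v=[1.7199 0.4674 -2.8858 -0.1490]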